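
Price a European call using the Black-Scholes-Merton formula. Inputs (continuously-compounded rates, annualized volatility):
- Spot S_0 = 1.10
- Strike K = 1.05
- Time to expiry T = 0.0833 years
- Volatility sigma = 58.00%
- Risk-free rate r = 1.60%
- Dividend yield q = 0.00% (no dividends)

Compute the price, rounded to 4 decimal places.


Answer: Price = 0.1003

Derivation:
d1 = (ln(S/K) + (r - q + 0.5*sigma^2) * T) / (sigma * sqrt(T)) = 0.36956142
d2 = d1 - sigma * sqrt(T) = 0.20216333
exp(-rT) = 0.99866809; exp(-qT) = 1.00000000
C = S_0 * exp(-qT) * N(d1) - K * exp(-rT) * N(d2)
N(d1) = 0.64414535; N(d2) = 0.58010548
C = 1.1000 * 1.00000000 * 0.64414535 - 1.0500 * 0.99866809 * 0.58010548 = 0.1003


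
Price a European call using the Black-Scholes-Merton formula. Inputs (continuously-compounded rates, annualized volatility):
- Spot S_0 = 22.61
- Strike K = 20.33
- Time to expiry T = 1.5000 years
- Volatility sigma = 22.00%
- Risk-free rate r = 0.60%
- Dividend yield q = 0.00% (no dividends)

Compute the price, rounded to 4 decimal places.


d1 = (ln(S/K) + (r - q + 0.5*sigma^2) * T) / (sigma * sqrt(T)) = 0.56262055
d2 = d1 - sigma * sqrt(T) = 0.29317668
exp(-rT) = 0.99104038; exp(-qT) = 1.00000000
C = S_0 * exp(-qT) * N(d1) - K * exp(-rT) * N(d2)
N(d1) = 0.71315335; N(d2) = 0.61530644
C = 22.6100 * 1.00000000 * 0.71315335 - 20.3300 * 0.99104038 * 0.61530644 = 3.7273

Answer: Price = 3.7273


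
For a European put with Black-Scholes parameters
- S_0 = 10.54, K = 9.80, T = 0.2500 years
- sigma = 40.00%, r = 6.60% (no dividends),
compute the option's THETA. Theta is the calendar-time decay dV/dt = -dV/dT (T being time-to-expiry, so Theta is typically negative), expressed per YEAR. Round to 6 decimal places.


Answer: Theta = -1.216752

Derivation:
d1 = 0.5464757872; d2 = 0.3464757872
phi(d1) = 0.3436070998; exp(-qT) = 1.0000000000; exp(-rT) = 0.9836353794
Theta = -S*exp(-qT)*phi(d1)*sigma/(2*sqrt(T)) + r*K*exp(-rT)*N(-d2) - q*S*exp(-qT)*N(-d1)
N(-d1) = 0.2923694635; N(-d2) = 0.3644925888; sqrt(T) = 0.5000000000
Term 1 = -10.5400 * 1.0000000000 * 0.3436070998 * 0.4000 / (2 * 0.5000000000) = -1.4486475328
Term 2 = 0.0660 * 9.8000 * 0.9836353794 * 0.3644925888 = 0.2318957848
Term 3 = 0 (no dividend yield, q = 0)
Theta = -1.4486475328 + (0.2318957848) + (0.0000000000) = -1.216752


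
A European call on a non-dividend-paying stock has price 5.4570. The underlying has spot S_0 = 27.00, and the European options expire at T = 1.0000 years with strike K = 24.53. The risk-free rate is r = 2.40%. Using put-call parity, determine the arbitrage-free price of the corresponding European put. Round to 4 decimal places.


Answer: Put price = 2.4053

Derivation:
Put-call parity: C - P = S_0 * exp(-qT) - K * exp(-rT).
S_0 * exp(-qT) = 27.0000 * 1.00000000 = 27.00000000
K * exp(-rT) = 24.5300 * 0.97628571 = 23.94828846
P = C - S*exp(-qT) + K*exp(-rT)
P = 5.4570 - 27.00000000 + 23.94828846 = 2.4053


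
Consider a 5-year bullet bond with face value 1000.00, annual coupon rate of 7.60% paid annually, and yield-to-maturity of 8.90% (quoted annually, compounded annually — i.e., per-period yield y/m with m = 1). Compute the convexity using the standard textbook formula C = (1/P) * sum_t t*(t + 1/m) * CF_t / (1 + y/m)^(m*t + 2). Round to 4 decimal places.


Coupon per period c = face * coupon_rate / m = 76.000000
Periods per year m = 1; per-period yield y/m = 0.089000
Number of cashflows N = 5
Cashflows (t years, CF_t, discount factor 1/(1+y/m)^(m*t), PV):
  t = 1.0000: CF_t = 76.000000, DF = 0.918274, PV = 69.788797
  t = 2.0000: CF_t = 76.000000, DF = 0.843226, PV = 64.085213
  t = 3.0000: CF_t = 76.000000, DF = 0.774313, PV = 58.847762
  t = 4.0000: CF_t = 76.000000, DF = 0.711031, PV = 54.038349
  t = 5.0000: CF_t = 1076.000000, DF = 0.652921, PV = 702.542938
Price P = sum_t PV_t = 949.303060
Convexity numerator sum_t t*(t + 1/m) * CF_t / (1+y/m)^(m*t + 2):
  t = 1.0000: term = 117.695525
  t = 2.0000: term = 324.230095
  t = 3.0000: term = 595.463903
  t = 4.0000: term = 911.331348
  t = 5.0000: term = 17772.084429
Convexity = (1/P) * sum = 19720.805300 / 949.303060 = 20.773983

Answer: Convexity = 20.7740


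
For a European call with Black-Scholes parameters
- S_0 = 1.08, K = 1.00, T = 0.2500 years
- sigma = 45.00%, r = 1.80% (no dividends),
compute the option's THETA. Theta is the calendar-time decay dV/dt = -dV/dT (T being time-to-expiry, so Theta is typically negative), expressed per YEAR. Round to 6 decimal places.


Answer: Theta = -0.183964

Derivation:
d1 = 0.4745490717; d2 = 0.2495490717
phi(d1) = 0.3564586823; exp(-qT) = 1.0000000000; exp(-rT) = 0.9955101098
Theta = -S*exp(-qT)*phi(d1)*sigma/(2*sqrt(T)) - r*K*exp(-rT)*N(d2) + q*S*exp(-qT)*N(d1)
N(d1) = 0.6824457933; N(d2) = 0.5985319563; sqrt(T) = 0.5000000000
Term 1 = -1.0800 * 1.0000000000 * 0.3564586823 * 0.4500 / (2 * 0.5000000000) = -0.1732389196
Term 2 = -0.0180 * 1.0000 * 0.9955101098 * 0.5985319563 = -0.0107252030
Term 3 = 0 (no dividend yield, q = 0)
Theta = -0.1732389196 + (-0.0107252030) + (0.0000000000) = -0.183964


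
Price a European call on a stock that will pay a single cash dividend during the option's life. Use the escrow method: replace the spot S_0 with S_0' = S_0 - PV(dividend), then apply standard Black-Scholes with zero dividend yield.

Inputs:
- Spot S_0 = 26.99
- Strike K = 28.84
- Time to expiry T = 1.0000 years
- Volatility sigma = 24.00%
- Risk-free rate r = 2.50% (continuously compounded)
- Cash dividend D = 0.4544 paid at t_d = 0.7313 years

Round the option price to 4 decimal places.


Answer: Price = 1.8944

Derivation:
PV(D) = D * exp(-r * t_d) = 0.4544 * 0.98188361 = 0.44616791
S_0' = S_0 - PV(D) = 26.9900 - 0.44616791 = 26.54383209
d1 = (ln(S_0'/K) + (r + sigma^2/2)*T) / (sigma*sqrt(T)) = -0.12152460
d2 = d1 - sigma*sqrt(T) = -0.36152460
exp(-rT) = 0.97530991
N(d1) = 0.45163776; N(d2) = 0.35885366
C = S_0' * N(d1) - K * exp(-rT) * N(d2) = 26.54383209 * 0.45163776 - 28.8400 * 0.97530991 * 0.35885366 = 1.8944


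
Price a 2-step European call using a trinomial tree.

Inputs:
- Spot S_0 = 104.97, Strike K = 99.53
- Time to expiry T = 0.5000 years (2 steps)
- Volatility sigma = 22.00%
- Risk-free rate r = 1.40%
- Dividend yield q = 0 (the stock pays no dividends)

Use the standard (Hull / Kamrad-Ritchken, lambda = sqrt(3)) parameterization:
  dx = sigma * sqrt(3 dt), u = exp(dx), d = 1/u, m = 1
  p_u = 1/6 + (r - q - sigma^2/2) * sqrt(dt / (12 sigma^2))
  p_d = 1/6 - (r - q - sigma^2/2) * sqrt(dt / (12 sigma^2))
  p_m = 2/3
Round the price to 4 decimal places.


dt = T/N = 0.250000; dx = sigma*sqrt(3*dt) = 0.190526
u = exp(dx) = 1.209885; d = 1/u = 0.826525
p_u = 0.159975, p_m = 0.666667, p_d = 0.173359
Discount per step: exp(-r*dt) = 0.996506
Stock lattice S(k, j) with j the centered position index:
  k=0: S(0,+0) = 104.9700
  k=1: S(1,-1) = 86.7603; S(1,+0) = 104.9700; S(1,+1) = 127.0017
  k=2: S(2,-2) = 71.7095; S(2,-1) = 86.7603; S(2,+0) = 104.9700; S(2,+1) = 127.0017; S(2,+2) = 153.6574
Terminal payoffs V(N, j) = max(S_T - K, 0):
  V(2,-2) = 0.000000; V(2,-1) = 0.000000; V(2,+0) = 5.440000; V(2,+1) = 27.471663; V(2,+2) = 54.127450
Backward induction: V(k, j) = exp(-r*dt) * [p_u * V(k+1, j+1) + p_m * V(k+1, j) + p_d * V(k+1, j-1)]
  V(1,-1) = exp(-r*dt) * [p_u*5.440000 + p_m*0.000000 + p_d*0.000000] = 0.867222
  V(1,+0) = exp(-r*dt) * [p_u*27.471663 + p_m*5.440000 + p_d*0.000000] = 7.993411
  V(1,+1) = exp(-r*dt) * [p_u*54.127450 + p_m*27.471663 + p_d*5.440000] = 27.818996
  V(0,+0) = exp(-r*dt) * [p_u*27.818996 + p_m*7.993411 + p_d*0.867222] = 9.894922

Answer: Price = V(0,0) = 9.8949


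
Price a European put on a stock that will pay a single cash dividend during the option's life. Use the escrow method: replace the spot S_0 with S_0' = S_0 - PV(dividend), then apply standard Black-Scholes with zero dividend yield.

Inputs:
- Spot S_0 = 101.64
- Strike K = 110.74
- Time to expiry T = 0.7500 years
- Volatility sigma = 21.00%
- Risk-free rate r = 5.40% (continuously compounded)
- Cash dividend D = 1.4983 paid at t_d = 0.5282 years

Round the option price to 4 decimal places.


PV(D) = D * exp(-r * t_d) = 1.4983 * 0.97188014 = 1.45616801
S_0' = S_0 - PV(D) = 101.6400 - 1.45616801 = 100.18383199
d1 = (ln(S_0'/K) + (r + sigma^2/2)*T) / (sigma*sqrt(T)) = -0.23721284
d2 = d1 - sigma*sqrt(T) = -0.41907818
exp(-rT) = 0.96030916
N(-d1) = 0.59375416; N(-d2) = 0.66242050
P = K * exp(-rT) * N(-d2) - S_0' * N(-d1) = 110.7400 * 0.96030916 * 0.66242050 - 100.18383199 * 0.59375416 = 10.9603

Answer: Price = 10.9603


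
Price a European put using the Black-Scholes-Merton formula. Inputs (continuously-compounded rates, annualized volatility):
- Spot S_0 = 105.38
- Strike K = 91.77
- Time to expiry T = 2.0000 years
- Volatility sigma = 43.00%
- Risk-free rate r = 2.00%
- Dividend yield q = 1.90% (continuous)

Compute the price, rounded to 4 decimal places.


d1 = (ln(S/K) + (r - q + 0.5*sigma^2) * T) / (sigma * sqrt(T)) = 0.53474937
d2 = d1 - sigma * sqrt(T) = -0.07336246
exp(-rT) = 0.96078944; exp(-qT) = 0.96271294
P = K * exp(-rT) * N(-d2) - S_0 * exp(-qT) * N(-d1)
N(-d1) = 0.29641159; N(-d2) = 0.52924116
P = 91.7700 * 0.96078944 * 0.52924116 - 105.3800 * 0.96271294 * 0.29641159 = 16.5929

Answer: Price = 16.5929


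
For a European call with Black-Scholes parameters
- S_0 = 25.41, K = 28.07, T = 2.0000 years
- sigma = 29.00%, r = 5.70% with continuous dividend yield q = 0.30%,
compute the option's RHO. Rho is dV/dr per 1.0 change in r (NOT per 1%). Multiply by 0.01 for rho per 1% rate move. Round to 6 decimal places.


Answer: Rho = 21.379951

Derivation:
d1 = 0.2256436428; d2 = -0.1844782903
phi(d1) = 0.3889143810; exp(-qT) = 0.9940179641; exp(-rT) = 0.8922579559
N(d2) = 0.4268191283
Rho = K*T*exp(-rT)*N(d2) = 28.0700 * 2.0000 * 0.8922579559 * 0.4268191283 = 21.379951


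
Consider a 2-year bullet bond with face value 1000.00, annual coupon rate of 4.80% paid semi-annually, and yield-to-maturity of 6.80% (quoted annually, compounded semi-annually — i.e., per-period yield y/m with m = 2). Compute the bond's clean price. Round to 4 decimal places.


Answer: Price = 963.1818

Derivation:
Coupon per period c = face * coupon_rate / m = 24.000000
Periods per year m = 2; per-period yield y/m = 0.034000
Number of cashflows N = 4
Cashflows (t years, CF_t, discount factor 1/(1+y/m)^(m*t), PV):
  t = 0.5000: CF_t = 24.000000, DF = 0.967118, PV = 23.210832
  t = 1.0000: CF_t = 24.000000, DF = 0.935317, PV = 22.447613
  t = 1.5000: CF_t = 24.000000, DF = 0.904562, PV = 21.709490
  t = 2.0000: CF_t = 1024.000000, DF = 0.874818, PV = 895.813910
Price P = sum_t PV_t = 963.181844


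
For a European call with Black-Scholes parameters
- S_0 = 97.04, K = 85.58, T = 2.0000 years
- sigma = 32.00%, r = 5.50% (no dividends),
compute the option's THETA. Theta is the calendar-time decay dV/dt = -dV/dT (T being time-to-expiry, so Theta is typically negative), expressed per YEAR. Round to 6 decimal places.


Answer: Theta = -5.910089

Derivation:
d1 = 0.7470398713; d2 = 0.2944915314
phi(d1) = 0.3018054067; exp(-qT) = 1.0000000000; exp(-rT) = 0.8958341353
Theta = -S*exp(-qT)*phi(d1)*sigma/(2*sqrt(T)) - r*K*exp(-rT)*N(d2) + q*S*exp(-qT)*N(d1)
N(d1) = 0.7724802531; N(d2) = 0.6158088332; sqrt(T) = 1.4142135624
Term 1 = -97.0400 * 1.0000000000 * 0.3018054067 * 0.3200 / (2 * 1.4142135624) = -3.3134680583
Term 2 = -0.0550 * 85.5800 * 0.8958341353 * 0.6158088332 = -2.5966205677
Term 3 = 0 (no dividend yield, q = 0)
Theta = -3.3134680583 + (-2.5966205677) + (0.0000000000) = -5.910089


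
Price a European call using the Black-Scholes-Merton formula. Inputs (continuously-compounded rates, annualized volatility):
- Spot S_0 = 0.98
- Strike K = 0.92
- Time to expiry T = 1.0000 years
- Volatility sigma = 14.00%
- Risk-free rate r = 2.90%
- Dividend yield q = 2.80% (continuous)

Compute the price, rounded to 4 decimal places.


Answer: Price = 0.0865

Derivation:
d1 = (ln(S/K) + (r - q + 0.5*sigma^2) * T) / (sigma * sqrt(T)) = 0.52842073
d2 = d1 - sigma * sqrt(T) = 0.38842073
exp(-rT) = 0.97141646; exp(-qT) = 0.97238837
C = S_0 * exp(-qT) * N(d1) - K * exp(-rT) * N(d2)
N(d1) = 0.70139632; N(d2) = 0.65114765
C = 0.9800 * 0.97238837 * 0.70139632 - 0.9200 * 0.97141646 * 0.65114765 = 0.0865


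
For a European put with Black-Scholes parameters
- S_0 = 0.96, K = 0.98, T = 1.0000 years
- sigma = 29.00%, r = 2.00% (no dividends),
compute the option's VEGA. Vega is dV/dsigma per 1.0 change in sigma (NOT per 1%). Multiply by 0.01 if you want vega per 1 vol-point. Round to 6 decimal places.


d1 = 0.1428645269; d2 = -0.1471354731
phi(d1) = 0.3948917234; exp(-qT) = 1.0000000000; exp(-rT) = 0.9801986733
Vega = S * exp(-qT) * phi(d1) * sqrt(T) = 0.9600 * 1.0000000000 * 0.3948917234 * 1.0000000000 = 0.379096

Answer: Vega = 0.379096


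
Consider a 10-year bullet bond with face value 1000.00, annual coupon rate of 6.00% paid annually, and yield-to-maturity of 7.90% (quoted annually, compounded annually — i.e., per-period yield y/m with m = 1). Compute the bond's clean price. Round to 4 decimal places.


Coupon per period c = face * coupon_rate / m = 60.000000
Periods per year m = 1; per-period yield y/m = 0.079000
Number of cashflows N = 10
Cashflows (t years, CF_t, discount factor 1/(1+y/m)^(m*t), PV):
  t = 1.0000: CF_t = 60.000000, DF = 0.926784, PV = 55.607044
  t = 2.0000: CF_t = 60.000000, DF = 0.858929, PV = 51.535722
  t = 3.0000: CF_t = 60.000000, DF = 0.796041, PV = 47.762485
  t = 4.0000: CF_t = 60.000000, DF = 0.737758, PV = 44.265510
  t = 5.0000: CF_t = 60.000000, DF = 0.683743, PV = 41.024569
  t = 6.0000: CF_t = 60.000000, DF = 0.633682, PV = 38.020917
  t = 7.0000: CF_t = 60.000000, DF = 0.587286, PV = 35.237179
  t = 8.0000: CF_t = 60.000000, DF = 0.544288, PV = 32.657256
  t = 9.0000: CF_t = 60.000000, DF = 0.504437, PV = 30.266224
  t = 10.0000: CF_t = 1060.000000, DF = 0.467504, PV = 495.554493
Price P = sum_t PV_t = 871.931399

Answer: Price = 871.9314


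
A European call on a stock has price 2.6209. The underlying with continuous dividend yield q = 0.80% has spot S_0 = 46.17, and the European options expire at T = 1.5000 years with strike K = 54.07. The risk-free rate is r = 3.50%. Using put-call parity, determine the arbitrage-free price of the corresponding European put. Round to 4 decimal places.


Answer: Put price = 8.3062

Derivation:
Put-call parity: C - P = S_0 * exp(-qT) - K * exp(-rT).
S_0 * exp(-qT) = 46.1700 * 0.98807171 = 45.61927098
K * exp(-rT) = 54.0700 * 0.94885432 = 51.30455314
P = C - S*exp(-qT) + K*exp(-rT)
P = 2.6209 - 45.61927098 + 51.30455314 = 8.3062


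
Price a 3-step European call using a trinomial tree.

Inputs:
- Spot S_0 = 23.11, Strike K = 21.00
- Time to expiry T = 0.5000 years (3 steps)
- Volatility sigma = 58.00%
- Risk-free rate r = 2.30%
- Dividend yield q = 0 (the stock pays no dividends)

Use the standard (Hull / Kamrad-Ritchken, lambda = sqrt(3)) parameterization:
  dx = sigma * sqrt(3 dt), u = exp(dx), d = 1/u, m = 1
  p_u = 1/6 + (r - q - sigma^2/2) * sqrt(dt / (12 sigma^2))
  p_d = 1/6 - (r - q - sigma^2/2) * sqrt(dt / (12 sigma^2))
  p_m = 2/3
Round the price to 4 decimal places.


dt = T/N = 0.166667; dx = sigma*sqrt(3*dt) = 0.410122
u = exp(dx) = 1.507002; d = 1/u = 0.663569
p_u = 0.137163, p_m = 0.666667, p_d = 0.196170
Discount per step: exp(-r*dt) = 0.996174
Stock lattice S(k, j) with j the centered position index:
  k=0: S(0,+0) = 23.1100
  k=1: S(1,-1) = 15.3351; S(1,+0) = 23.1100; S(1,+1) = 34.8268
  k=2: S(2,-2) = 10.1759; S(2,-1) = 15.3351; S(2,+0) = 23.1100; S(2,+1) = 34.8268; S(2,+2) = 52.4840
  k=3: S(3,-3) = 6.7524; S(3,-2) = 10.1759; S(3,-1) = 15.3351; S(3,+0) = 23.1100; S(3,+1) = 34.8268; S(3,+2) = 52.4840; S(3,+3) = 79.0935
Terminal payoffs V(N, j) = max(S_T - K, 0):
  V(3,-3) = 0.000000; V(3,-2) = 0.000000; V(3,-1) = 0.000000; V(3,+0) = 2.110000; V(3,+1) = 13.826805; V(3,+2) = 31.484049; V(3,+3) = 58.093542
Backward induction: V(k, j) = exp(-r*dt) * [p_u * V(k+1, j+1) + p_m * V(k+1, j) + p_d * V(k+1, j-1)]
  V(2,-2) = exp(-r*dt) * [p_u*0.000000 + p_m*0.000000 + p_d*0.000000] = 0.000000
  V(2,-1) = exp(-r*dt) * [p_u*2.110000 + p_m*0.000000 + p_d*0.000000] = 0.288307
  V(2,+0) = exp(-r*dt) * [p_u*13.826805 + p_m*2.110000 + p_d*0.000000] = 3.290558
  V(2,+1) = exp(-r*dt) * [p_u*31.484049 + p_m*13.826805 + p_d*2.110000] = 13.896870
  V(2,+2) = exp(-r*dt) * [p_u*58.093542 + p_m*31.484049 + p_d*13.826805] = 31.548901
  V(1,-1) = exp(-r*dt) * [p_u*3.290558 + p_m*0.288307 + p_d*0.000000] = 0.641086
  V(1,+0) = exp(-r*dt) * [p_u*13.896870 + p_m*3.290558 + p_d*0.288307] = 4.140500
  V(1,+1) = exp(-r*dt) * [p_u*31.548901 + p_m*13.896870 + p_d*3.290558] = 14.182966
  V(0,+0) = exp(-r*dt) * [p_u*14.182966 + p_m*4.140500 + p_d*0.641086] = 4.812992

Answer: Price = V(0,0) = 4.8130


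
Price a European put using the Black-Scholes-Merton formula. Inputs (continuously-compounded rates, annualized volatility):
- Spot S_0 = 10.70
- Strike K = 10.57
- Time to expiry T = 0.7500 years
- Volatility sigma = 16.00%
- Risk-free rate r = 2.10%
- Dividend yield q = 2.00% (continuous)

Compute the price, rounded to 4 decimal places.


d1 = (ln(S/K) + (r - q + 0.5*sigma^2) * T) / (sigma * sqrt(T)) = 0.16291339
d2 = d1 - sigma * sqrt(T) = 0.02434933
exp(-rT) = 0.98437338; exp(-qT) = 0.98511194
P = K * exp(-rT) * N(-d2) - S_0 * exp(-qT) * N(-d1)
N(-d1) = 0.43529331; N(-d2) = 0.49028698
P = 10.5700 * 0.98437338 * 0.49028698 - 10.7000 * 0.98511194 * 0.43529331 = 0.5131

Answer: Price = 0.5131


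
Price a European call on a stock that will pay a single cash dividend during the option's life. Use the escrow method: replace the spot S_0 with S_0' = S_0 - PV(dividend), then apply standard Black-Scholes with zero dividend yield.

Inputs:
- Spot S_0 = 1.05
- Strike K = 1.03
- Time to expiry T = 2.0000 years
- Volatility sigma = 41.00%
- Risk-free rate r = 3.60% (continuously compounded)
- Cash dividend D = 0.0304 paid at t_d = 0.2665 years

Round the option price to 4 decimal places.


PV(D) = D * exp(-r * t_d) = 0.0304 * 0.99045188 = 0.03010974
S_0' = S_0 - PV(D) = 1.0500 - 0.03010974 = 1.01989026
d1 = (ln(S_0'/K) + (r + sigma^2/2)*T) / (sigma*sqrt(T)) = 0.39707708
d2 = d1 - sigma*sqrt(T) = -0.18275048
exp(-rT) = 0.93053090
N(d1) = 0.65434469; N(d2) = 0.42749690
C = S_0' * N(d1) - K * exp(-rT) * N(d2) = 1.01989026 * 0.65434469 - 1.0300 * 0.93053090 * 0.42749690 = 0.2576

Answer: Price = 0.2576


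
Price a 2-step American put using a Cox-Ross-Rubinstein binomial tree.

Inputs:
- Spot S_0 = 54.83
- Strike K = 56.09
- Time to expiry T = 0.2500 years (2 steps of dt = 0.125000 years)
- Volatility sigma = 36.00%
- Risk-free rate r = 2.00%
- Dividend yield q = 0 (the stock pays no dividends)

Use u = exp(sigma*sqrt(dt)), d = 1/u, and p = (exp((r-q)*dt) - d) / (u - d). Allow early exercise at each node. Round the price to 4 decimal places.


dt = T/N = 0.125000
u = exp(sigma*sqrt(dt)) = 1.135734; d = 1/u = 0.880488
p = (exp((r-q)*dt) - d) / (u - d) = 0.478030
Discount per step: exp(-r*dt) = 0.997503
Stock lattice S(k, i) with i counting down-moves:
  k=0: S(0,0) = 54.8300
  k=1: S(1,0) = 62.2723; S(1,1) = 48.2771
  k=2: S(2,0) = 70.7248; S(2,1) = 54.8300; S(2,2) = 42.5074
Terminal payoffs V(N, i) = max(K - S_T, 0):
  V(2,0) = 0.000000; V(2,1) = 1.260000; V(2,2) = 13.582563
Backward induction: V(k, i) = exp(-r*dt) * [p * V(k+1, i) + (1-p) * V(k+1, i+1)]; then take max(V_cont, immediate exercise) for American.
  V(1,0) = exp(-r*dt) * [p*0.000000 + (1-p)*1.260000] = 0.656040; exercise = 0.000000; V(1,0) = max -> 0.656040
  V(1,1) = exp(-r*dt) * [p*1.260000 + (1-p)*13.582563] = 7.672805; exercise = 7.812855; V(1,1) = max -> 7.812855
  V(0,0) = exp(-r*dt) * [p*0.656040 + (1-p)*7.812855] = 4.380719; exercise = 1.260000; V(0,0) = max -> 4.380719

Answer: Price = V(0,0) = 4.3807


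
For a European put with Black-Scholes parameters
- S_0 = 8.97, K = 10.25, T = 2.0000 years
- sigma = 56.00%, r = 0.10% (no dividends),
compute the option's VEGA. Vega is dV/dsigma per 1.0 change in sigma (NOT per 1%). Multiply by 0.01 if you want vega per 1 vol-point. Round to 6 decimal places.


Answer: Vega = 4.928596

Derivation:
d1 = 0.2300723063; d2 = -0.5618872886
phi(d1) = 0.3885221230; exp(-qT) = 1.0000000000; exp(-rT) = 0.9980019987
Vega = S * exp(-qT) * phi(d1) * sqrt(T) = 8.9700 * 1.0000000000 * 0.3885221230 * 1.4142135624 = 4.928596


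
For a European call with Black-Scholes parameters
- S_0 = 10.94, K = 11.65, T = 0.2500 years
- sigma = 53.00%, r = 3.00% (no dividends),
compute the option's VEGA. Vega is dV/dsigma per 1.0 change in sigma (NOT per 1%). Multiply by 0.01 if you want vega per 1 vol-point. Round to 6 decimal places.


Answer: Vega = 2.175841

Derivation:
d1 = -0.0764825774; d2 = -0.3414825774
phi(d1) = 0.3977771618; exp(-qT) = 1.0000000000; exp(-rT) = 0.9925280548
Vega = S * exp(-qT) * phi(d1) * sqrt(T) = 10.9400 * 1.0000000000 * 0.3977771618 * 0.5000000000 = 2.175841


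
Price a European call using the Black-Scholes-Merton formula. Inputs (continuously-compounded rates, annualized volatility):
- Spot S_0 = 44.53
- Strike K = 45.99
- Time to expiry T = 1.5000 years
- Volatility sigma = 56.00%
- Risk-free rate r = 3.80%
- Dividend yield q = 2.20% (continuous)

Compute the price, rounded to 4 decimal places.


Answer: Price = 11.4317

Derivation:
d1 = (ln(S/K) + (r - q + 0.5*sigma^2) * T) / (sigma * sqrt(T)) = 0.33088398
d2 = d1 - sigma * sqrt(T) = -0.35497315
exp(-rT) = 0.94459407; exp(-qT) = 0.96753856
C = S_0 * exp(-qT) * N(d1) - K * exp(-rT) * N(d2)
N(d1) = 0.62963394; N(d2) = 0.36130485
C = 44.5300 * 0.96753856 * 0.62963394 - 45.9900 * 0.94459407 * 0.36130485 = 11.4317


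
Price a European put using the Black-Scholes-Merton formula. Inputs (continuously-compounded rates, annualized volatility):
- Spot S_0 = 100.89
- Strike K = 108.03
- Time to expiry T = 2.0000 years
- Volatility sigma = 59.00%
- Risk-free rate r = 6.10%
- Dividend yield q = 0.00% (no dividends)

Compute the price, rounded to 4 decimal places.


Answer: Price = 29.2104

Derivation:
d1 = (ln(S/K) + (r - q + 0.5*sigma^2) * T) / (sigma * sqrt(T)) = 0.48145804
d2 = d1 - sigma * sqrt(T) = -0.35292796
exp(-rT) = 0.88514837; exp(-qT) = 1.00000000
P = K * exp(-rT) * N(-d2) - S_0 * exp(-qT) * N(-d1)
N(-d1) = 0.31509550; N(-d2) = 0.63792878
P = 108.0300 * 0.88514837 * 0.63792878 - 100.8900 * 1.00000000 * 0.31509550 = 29.2104


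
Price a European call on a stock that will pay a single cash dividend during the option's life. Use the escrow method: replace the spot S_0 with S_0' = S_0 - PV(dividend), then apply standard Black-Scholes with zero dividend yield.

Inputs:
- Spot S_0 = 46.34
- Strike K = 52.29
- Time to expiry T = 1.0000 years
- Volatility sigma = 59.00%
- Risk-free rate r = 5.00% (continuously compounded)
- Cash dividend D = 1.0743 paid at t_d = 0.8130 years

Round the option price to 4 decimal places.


Answer: Price = 8.9438

Derivation:
PV(D) = D * exp(-r * t_d) = 1.0743 * 0.96016513 = 1.03150540
S_0' = S_0 - PV(D) = 46.3400 - 1.03150540 = 45.30849460
d1 = (ln(S_0'/K) + (r + sigma^2/2)*T) / (sigma*sqrt(T)) = 0.13684642
d2 = d1 - sigma*sqrt(T) = -0.45315358
exp(-rT) = 0.95122942
N(d1) = 0.55442390; N(d2) = 0.32521908
C = S_0' * N(d1) - K * exp(-rT) * N(d2) = 45.30849460 * 0.55442390 - 52.2900 * 0.95122942 * 0.32521908 = 8.9438


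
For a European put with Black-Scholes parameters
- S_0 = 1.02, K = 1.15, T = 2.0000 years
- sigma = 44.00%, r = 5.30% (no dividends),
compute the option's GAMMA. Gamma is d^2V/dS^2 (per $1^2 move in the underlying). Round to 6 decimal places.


Answer: Gamma = 0.602899

Derivation:
d1 = 0.2886935147; d2 = -0.3335604527
phi(d1) = 0.3826591989; exp(-qT) = 1.0000000000; exp(-rT) = 0.8994246481
Gamma = exp(-qT) * phi(d1) / (S * sigma * sqrt(T)) = 1.0000000000 * 0.3826591989 / (1.0200 * 0.4400 * 1.4142135624) = 0.602899


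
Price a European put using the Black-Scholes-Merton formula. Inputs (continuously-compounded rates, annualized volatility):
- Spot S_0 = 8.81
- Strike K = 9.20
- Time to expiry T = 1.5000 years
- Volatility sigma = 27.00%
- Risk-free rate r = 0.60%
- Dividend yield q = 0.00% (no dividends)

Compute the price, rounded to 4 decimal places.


Answer: Price = 1.3372

Derivation:
d1 = (ln(S/K) + (r - q + 0.5*sigma^2) * T) / (sigma * sqrt(T)) = 0.06156673
d2 = d1 - sigma * sqrt(T) = -0.26911438
exp(-rT) = 0.99104038; exp(-qT) = 1.00000000
P = K * exp(-rT) * N(-d2) - S_0 * exp(-qT) * N(-d1)
N(-d1) = 0.47545393; N(-d2) = 0.60607917
P = 9.2000 * 0.99104038 * 0.60607917 - 8.8100 * 1.00000000 * 0.47545393 = 1.3372


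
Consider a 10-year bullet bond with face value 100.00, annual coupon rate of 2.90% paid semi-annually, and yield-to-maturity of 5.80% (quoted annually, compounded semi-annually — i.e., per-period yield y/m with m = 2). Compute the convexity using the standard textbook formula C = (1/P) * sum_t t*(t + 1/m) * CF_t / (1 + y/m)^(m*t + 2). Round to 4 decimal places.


Answer: Convexity = 80.3410

Derivation:
Coupon per period c = face * coupon_rate / m = 1.450000
Periods per year m = 2; per-period yield y/m = 0.029000
Number of cashflows N = 20
Cashflows (t years, CF_t, discount factor 1/(1+y/m)^(m*t), PV):
  t = 0.5000: CF_t = 1.450000, DF = 0.971817, PV = 1.409135
  t = 1.0000: CF_t = 1.450000, DF = 0.944429, PV = 1.369422
  t = 1.5000: CF_t = 1.450000, DF = 0.917812, PV = 1.330828
  t = 2.0000: CF_t = 1.450000, DF = 0.891946, PV = 1.293322
  t = 2.5000: CF_t = 1.450000, DF = 0.866808, PV = 1.256872
  t = 3.0000: CF_t = 1.450000, DF = 0.842379, PV = 1.221450
  t = 3.5000: CF_t = 1.450000, DF = 0.818639, PV = 1.187026
  t = 4.0000: CF_t = 1.450000, DF = 0.795567, PV = 1.153573
  t = 4.5000: CF_t = 1.450000, DF = 0.773146, PV = 1.121062
  t = 5.0000: CF_t = 1.450000, DF = 0.751357, PV = 1.089467
  t = 5.5000: CF_t = 1.450000, DF = 0.730182, PV = 1.058763
  t = 6.0000: CF_t = 1.450000, DF = 0.709603, PV = 1.028924
  t = 6.5000: CF_t = 1.450000, DF = 0.689605, PV = 0.999927
  t = 7.0000: CF_t = 1.450000, DF = 0.670170, PV = 0.971746
  t = 7.5000: CF_t = 1.450000, DF = 0.651282, PV = 0.944360
  t = 8.0000: CF_t = 1.450000, DF = 0.632928, PV = 0.917745
  t = 8.5000: CF_t = 1.450000, DF = 0.615090, PV = 0.891880
  t = 9.0000: CF_t = 1.450000, DF = 0.597755, PV = 0.866745
  t = 9.5000: CF_t = 1.450000, DF = 0.580909, PV = 0.842318
  t = 10.0000: CF_t = 101.450000, DF = 0.564537, PV = 57.272291
Price P = sum_t PV_t = 78.226856
Convexity numerator sum_t t*(t + 1/m) * CF_t / (1+y/m)^(m*t + 2):
  t = 0.5000: term = 0.665414
  t = 1.0000: term = 1.939982
  t = 1.5000: term = 3.770617
  t = 2.0000: term = 6.107251
  t = 2.5000: term = 8.902698
  t = 3.0000: term = 12.112514
  t = 3.5000: term = 15.694868
  t = 4.0000: term = 19.610414
  t = 4.5000: term = 23.822174
  t = 5.0000: term = 28.295424
  t = 5.5000: term = 32.997578
  t = 6.0000: term = 37.898093
  t = 6.5000: term = 42.968360
  t = 7.0000: term = 48.181610
  t = 7.5000: term = 53.512825
  t = 8.0000: term = 58.938648
  t = 8.5000: term = 64.437297
  t = 9.0000: term = 69.988490
  t = 9.5000: term = 75.573361
  t = 10.0000: term = 5679.408481
Convexity = (1/P) * sum = 6284.826101 / 78.226856 = 80.341029


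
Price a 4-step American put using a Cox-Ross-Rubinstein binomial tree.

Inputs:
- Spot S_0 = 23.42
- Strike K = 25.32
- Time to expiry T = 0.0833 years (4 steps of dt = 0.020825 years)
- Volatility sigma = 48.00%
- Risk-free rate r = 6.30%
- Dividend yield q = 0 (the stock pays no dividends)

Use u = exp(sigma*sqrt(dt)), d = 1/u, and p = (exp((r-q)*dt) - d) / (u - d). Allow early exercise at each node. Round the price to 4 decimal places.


dt = T/N = 0.020825
u = exp(sigma*sqrt(dt)) = 1.071724; d = 1/u = 0.933076
p = (exp((r-q)*dt) - d) / (u - d) = 0.492159
Discount per step: exp(-r*dt) = 0.998689
Stock lattice S(k, i) with i counting down-moves:
  k=0: S(0,0) = 23.4200
  k=1: S(1,0) = 25.0998; S(1,1) = 21.8526
  k=2: S(2,0) = 26.9000; S(2,1) = 23.4200; S(2,2) = 20.3902
  k=3: S(3,0) = 28.8294; S(3,1) = 25.0998; S(3,2) = 21.8526; S(3,3) = 19.0256
  k=4: S(4,0) = 30.8971; S(4,1) = 26.9000; S(4,2) = 23.4200; S(4,3) = 20.3902; S(4,4) = 17.7523
Terminal payoffs V(N, i) = max(K - S_T, 0):
  V(4,0) = 0.000000; V(4,1) = 0.000000; V(4,2) = 1.900000; V(4,3) = 4.929808; V(4,4) = 7.567654
Backward induction: V(k, i) = exp(-r*dt) * [p * V(k+1, i) + (1-p) * V(k+1, i+1)]; then take max(V_cont, immediate exercise) for American.
  V(3,0) = exp(-r*dt) * [p*0.000000 + (1-p)*0.000000] = 0.000000; exercise = 0.000000; V(3,0) = max -> 0.000000
  V(3,1) = exp(-r*dt) * [p*0.000000 + (1-p)*1.900000] = 0.963633; exercise = 0.220234; V(3,1) = max -> 0.963633
  V(3,2) = exp(-r*dt) * [p*1.900000 + (1-p)*4.929808] = 3.434153; exercise = 3.467350; V(3,2) = max -> 3.467350
  V(3,3) = exp(-r*dt) * [p*4.929808 + (1-p)*7.567654] = 6.261195; exercise = 6.294393; V(3,3) = max -> 6.294393
  V(2,0) = exp(-r*dt) * [p*0.000000 + (1-p)*0.963633] = 0.488731; exercise = 0.000000; V(2,0) = max -> 0.488731
  V(2,1) = exp(-r*dt) * [p*0.963633 + (1-p)*3.467350] = 2.232193; exercise = 1.900000; V(2,1) = max -> 2.232193
  V(2,2) = exp(-r*dt) * [p*3.467350 + (1-p)*6.294393] = 4.896610; exercise = 4.929808; V(2,2) = max -> 4.929808
  V(1,0) = exp(-r*dt) * [p*0.488731 + (1-p)*2.232193] = 1.372331; exercise = 0.220234; V(1,0) = max -> 1.372331
  V(1,1) = exp(-r*dt) * [p*2.232193 + (1-p)*4.929808] = 3.597430; exercise = 3.467350; V(1,1) = max -> 3.597430
  V(0,0) = exp(-r*dt) * [p*1.372331 + (1-p)*3.597430] = 2.499048; exercise = 1.900000; V(0,0) = max -> 2.499048

Answer: Price = V(0,0) = 2.4990


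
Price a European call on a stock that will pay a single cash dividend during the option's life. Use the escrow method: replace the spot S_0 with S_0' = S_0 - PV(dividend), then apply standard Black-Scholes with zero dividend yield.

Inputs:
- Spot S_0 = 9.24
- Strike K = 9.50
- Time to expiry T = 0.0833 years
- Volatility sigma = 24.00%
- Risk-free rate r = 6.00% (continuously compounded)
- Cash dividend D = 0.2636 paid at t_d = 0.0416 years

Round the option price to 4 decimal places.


Answer: Price = 0.0844

Derivation:
PV(D) = D * exp(-r * t_d) = 0.2636 * 0.99750711 = 0.26294287
S_0' = S_0 - PV(D) = 9.2400 - 0.26294287 = 8.97705713
d1 = (ln(S_0'/K) + (r + sigma^2/2)*T) / (sigma*sqrt(T)) = -0.71060981
d2 = d1 - sigma*sqrt(T) = -0.77987798
exp(-rT) = 0.99501447
N(d1) = 0.23866303; N(d2) = 0.21773135
C = S_0' * N(d1) - K * exp(-rT) * N(d2) = 8.97705713 * 0.23866303 - 9.5000 * 0.99501447 * 0.21773135 = 0.0844


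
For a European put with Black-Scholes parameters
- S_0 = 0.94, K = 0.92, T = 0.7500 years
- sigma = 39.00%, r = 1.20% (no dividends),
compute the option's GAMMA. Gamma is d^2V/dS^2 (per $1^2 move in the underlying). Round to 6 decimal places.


d1 = 0.2591968296; d2 = -0.0785530779
phi(d1) = 0.3857637932; exp(-qT) = 1.0000000000; exp(-rT) = 0.9910403788
Gamma = exp(-qT) * phi(d1) / (S * sigma * sqrt(T)) = 1.0000000000 * 0.3857637932 / (0.9400 * 0.3900 * 0.8660254038) = 1.215062

Answer: Gamma = 1.215062


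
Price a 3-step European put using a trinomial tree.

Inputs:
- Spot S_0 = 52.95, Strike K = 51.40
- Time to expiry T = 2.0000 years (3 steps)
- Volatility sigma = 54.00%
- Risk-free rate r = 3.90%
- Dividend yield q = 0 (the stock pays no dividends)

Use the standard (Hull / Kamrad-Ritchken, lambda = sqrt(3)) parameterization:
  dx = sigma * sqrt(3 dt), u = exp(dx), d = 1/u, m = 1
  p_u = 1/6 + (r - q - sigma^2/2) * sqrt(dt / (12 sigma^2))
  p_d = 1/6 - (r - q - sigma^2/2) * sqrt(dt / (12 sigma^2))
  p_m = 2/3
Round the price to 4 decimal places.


dt = T/N = 0.666667; dx = sigma*sqrt(3*dt) = 0.763675
u = exp(dx) = 2.146150; d = 1/u = 0.465951
p_u = 0.120050, p_m = 0.666667, p_d = 0.213283
Discount per step: exp(-r*dt) = 0.974335
Stock lattice S(k, j) with j the centered position index:
  k=0: S(0,+0) = 52.9500
  k=1: S(1,-1) = 24.6721; S(1,+0) = 52.9500; S(1,+1) = 113.6386
  k=2: S(2,-2) = 11.4960; S(2,-1) = 24.6721; S(2,+0) = 52.9500; S(2,+1) = 113.6386; S(2,+2) = 243.8855
  k=3: S(3,-3) = 5.3566; S(3,-2) = 11.4960; S(3,-1) = 24.6721; S(3,+0) = 52.9500; S(3,+1) = 113.6386; S(3,+2) = 243.8855; S(3,+3) = 523.4147
Terminal payoffs V(N, j) = max(K - S_T, 0):
  V(3,-3) = 46.043439; V(3,-2) = 39.904020; V(3,-1) = 26.727907; V(3,+0) = 0.000000; V(3,+1) = 0.000000; V(3,+2) = 0.000000; V(3,+3) = 0.000000
Backward induction: V(k, j) = exp(-r*dt) * [p_u * V(k+1, j+1) + p_m * V(k+1, j) + p_d * V(k+1, j-1)]
  V(2,-2) = exp(-r*dt) * [p_u*26.727907 + p_m*39.904020 + p_d*46.043439] = 38.614520
  V(2,-1) = exp(-r*dt) * [p_u*0.000000 + p_m*26.727907 + p_d*39.904020] = 25.653724
  V(2,+0) = exp(-r*dt) * [p_u*0.000000 + p_m*0.000000 + p_d*26.727907] = 5.554311
  V(2,+1) = exp(-r*dt) * [p_u*0.000000 + p_m*0.000000 + p_d*0.000000] = 0.000000
  V(2,+2) = exp(-r*dt) * [p_u*0.000000 + p_m*0.000000 + p_d*0.000000] = 0.000000
  V(1,-1) = exp(-r*dt) * [p_u*5.554311 + p_m*25.653724 + p_d*38.614520] = 25.337693
  V(1,+0) = exp(-r*dt) * [p_u*0.000000 + p_m*5.554311 + p_d*25.653724] = 8.938926
  V(1,+1) = exp(-r*dt) * [p_u*0.000000 + p_m*0.000000 + p_d*5.554311] = 1.154238
  V(0,+0) = exp(-r*dt) * [p_u*1.154238 + p_m*8.938926 + p_d*25.337693] = 11.206761

Answer: Price = V(0,0) = 11.2068


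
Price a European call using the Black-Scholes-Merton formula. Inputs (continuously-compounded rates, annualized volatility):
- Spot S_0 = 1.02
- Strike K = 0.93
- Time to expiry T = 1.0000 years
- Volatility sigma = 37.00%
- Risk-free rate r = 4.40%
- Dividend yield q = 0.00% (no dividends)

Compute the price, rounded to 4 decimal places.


d1 = (ln(S/K) + (r - q + 0.5*sigma^2) * T) / (sigma * sqrt(T)) = 0.55357654
d2 = d1 - sigma * sqrt(T) = 0.18357654
exp(-rT) = 0.95695396; exp(-qT) = 1.00000000
C = S_0 * exp(-qT) * N(d1) - K * exp(-rT) * N(d2)
N(d1) = 0.71006566; N(d2) = 0.57282717
C = 1.0200 * 1.00000000 * 0.71006566 - 0.9300 * 0.95695396 * 0.57282717 = 0.2145

Answer: Price = 0.2145


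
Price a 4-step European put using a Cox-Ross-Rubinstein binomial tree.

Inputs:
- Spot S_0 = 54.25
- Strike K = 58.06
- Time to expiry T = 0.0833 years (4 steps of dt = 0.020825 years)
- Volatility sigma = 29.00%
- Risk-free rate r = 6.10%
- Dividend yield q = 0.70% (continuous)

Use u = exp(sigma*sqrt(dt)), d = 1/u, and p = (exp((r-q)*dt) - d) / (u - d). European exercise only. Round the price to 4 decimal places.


dt = T/N = 0.020825
u = exp(sigma*sqrt(dt)) = 1.042738; d = 1/u = 0.959014
p = (exp((r-q)*dt) - d) / (u - d) = 0.502978
Discount per step: exp(-r*dt) = 0.998730
Stock lattice S(k, i) with i counting down-moves:
  k=0: S(0,0) = 54.2500
  k=1: S(1,0) = 56.5685; S(1,1) = 52.0265
  k=2: S(2,0) = 58.9861; S(2,1) = 54.2500; S(2,2) = 49.8942
  k=3: S(3,0) = 61.5070; S(3,1) = 56.5685; S(3,2) = 52.0265; S(3,3) = 47.8492
  k=4: S(4,0) = 64.1357; S(4,1) = 58.9861; S(4,2) = 54.2500; S(4,3) = 49.8942; S(4,4) = 45.8881
Terminal payoffs V(N, i) = max(K - S_T, 0):
  V(4,0) = 0.000000; V(4,1) = 0.000000; V(4,2) = 3.810000; V(4,3) = 8.165841; V(4,4) = 12.171942
Backward induction: V(k, i) = exp(-r*dt) * [p * V(k+1, i) + (1-p) * V(k+1, i+1)].
  V(3,0) = exp(-r*dt) * [p*0.000000 + (1-p)*0.000000] = 0.000000
  V(3,1) = exp(-r*dt) * [p*0.000000 + (1-p)*3.810000] = 1.891248
  V(3,2) = exp(-r*dt) * [p*3.810000 + (1-p)*8.165841] = 5.967362
  V(3,3) = exp(-r*dt) * [p*8.165841 + (1-p)*12.171942] = 10.144065
  V(2,0) = exp(-r*dt) * [p*0.000000 + (1-p)*1.891248] = 0.938798
  V(2,1) = exp(-r*dt) * [p*1.891248 + (1-p)*5.967362] = 3.912192
  V(2,2) = exp(-r*dt) * [p*5.967362 + (1-p)*10.144065] = 8.033062
  V(1,0) = exp(-r*dt) * [p*0.938798 + (1-p)*3.912192] = 2.413571
  V(1,1) = exp(-r*dt) * [p*3.912192 + (1-p)*8.033062] = 5.952786
  V(0,0) = exp(-r*dt) * [p*2.413571 + (1-p)*5.952786] = 4.167340

Answer: Price = V(0,0) = 4.1673


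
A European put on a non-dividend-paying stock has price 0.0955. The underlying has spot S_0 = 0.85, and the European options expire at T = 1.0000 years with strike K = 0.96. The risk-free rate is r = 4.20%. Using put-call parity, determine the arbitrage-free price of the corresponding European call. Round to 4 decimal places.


Put-call parity: C - P = S_0 * exp(-qT) - K * exp(-rT).
S_0 * exp(-qT) = 0.8500 * 1.00000000 = 0.85000000
K * exp(-rT) = 0.9600 * 0.95886978 = 0.92051499
C = P + S*exp(-qT) - K*exp(-rT)
C = 0.0955 + 0.85000000 - 0.92051499 = 0.0250

Answer: Call price = 0.0250


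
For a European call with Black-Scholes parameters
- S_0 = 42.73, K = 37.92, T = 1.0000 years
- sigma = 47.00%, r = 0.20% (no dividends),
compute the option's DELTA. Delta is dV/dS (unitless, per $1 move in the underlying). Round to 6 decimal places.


d1 = 0.4933458984; d2 = 0.0233458984
phi(d1) = 0.3532307966; exp(-qT) = 1.0000000000; exp(-rT) = 0.9980019987
N(d1) = 0.6891158987
Delta = exp(-qT) * N(d1) = 1.0000000000 * 0.6891158987 = 0.689116

Answer: Delta = 0.689116


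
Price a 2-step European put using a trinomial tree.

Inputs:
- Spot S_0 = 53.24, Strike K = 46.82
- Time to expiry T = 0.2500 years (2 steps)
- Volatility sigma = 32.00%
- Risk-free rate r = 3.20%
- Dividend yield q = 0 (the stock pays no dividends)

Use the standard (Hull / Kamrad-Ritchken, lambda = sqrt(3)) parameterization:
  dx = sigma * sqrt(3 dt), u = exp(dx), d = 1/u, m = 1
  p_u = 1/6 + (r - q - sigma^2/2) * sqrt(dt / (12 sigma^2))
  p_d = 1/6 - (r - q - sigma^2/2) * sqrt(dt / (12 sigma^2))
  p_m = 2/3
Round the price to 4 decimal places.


Answer: Price = V(0,0) = 1.0192

Derivation:
dt = T/N = 0.125000; dx = sigma*sqrt(3*dt) = 0.195959
u = exp(dx) = 1.216477; d = 1/u = 0.822046
p_u = 0.160543, p_m = 0.666667, p_d = 0.172790
Discount per step: exp(-r*dt) = 0.996008
Stock lattice S(k, j) with j the centered position index:
  k=0: S(0,+0) = 53.2400
  k=1: S(1,-1) = 43.7657; S(1,+0) = 53.2400; S(1,+1) = 64.7652
  k=2: S(2,-2) = 35.9774; S(2,-1) = 43.7657; S(2,+0) = 53.2400; S(2,+1) = 64.7652; S(2,+2) = 78.7855
Terminal payoffs V(N, j) = max(K - S_T, 0):
  V(2,-2) = 10.842576; V(2,-1) = 3.054282; V(2,+0) = 0.000000; V(2,+1) = 0.000000; V(2,+2) = 0.000000
Backward induction: V(k, j) = exp(-r*dt) * [p_u * V(k+1, j+1) + p_m * V(k+1, j) + p_d * V(k+1, j-1)]
  V(1,-1) = exp(-r*dt) * [p_u*0.000000 + p_m*3.054282 + p_d*10.842576] = 3.894074
  V(1,+0) = exp(-r*dt) * [p_u*0.000000 + p_m*0.000000 + p_d*3.054282] = 0.525644
  V(1,+1) = exp(-r*dt) * [p_u*0.000000 + p_m*0.000000 + p_d*0.000000] = 0.000000
  V(0,+0) = exp(-r*dt) * [p_u*0.000000 + p_m*0.525644 + p_d*3.894074] = 1.019203


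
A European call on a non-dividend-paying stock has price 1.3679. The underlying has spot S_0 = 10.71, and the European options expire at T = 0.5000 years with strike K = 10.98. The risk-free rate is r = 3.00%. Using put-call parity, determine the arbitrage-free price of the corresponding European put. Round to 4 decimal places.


Answer: Put price = 1.4744

Derivation:
Put-call parity: C - P = S_0 * exp(-qT) - K * exp(-rT).
S_0 * exp(-qT) = 10.7100 * 1.00000000 = 10.71000000
K * exp(-rT) = 10.9800 * 0.98511194 = 10.81652910
P = C - S*exp(-qT) + K*exp(-rT)
P = 1.3679 - 10.71000000 + 10.81652910 = 1.4744


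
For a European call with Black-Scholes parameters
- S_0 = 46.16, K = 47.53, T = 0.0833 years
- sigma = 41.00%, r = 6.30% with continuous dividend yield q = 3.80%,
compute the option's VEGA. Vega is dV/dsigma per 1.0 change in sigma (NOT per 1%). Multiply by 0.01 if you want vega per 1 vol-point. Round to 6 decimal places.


d1 = -0.1703969394; d2 = -0.2887300708
phi(d1) = 0.3931924503; exp(-qT) = 0.9968396046; exp(-rT) = 0.9947658462
Vega = S * exp(-qT) * phi(d1) * sqrt(T) = 46.1600 * 0.9968396046 * 0.3931924503 * 0.2886173938 = 5.221782

Answer: Vega = 5.221782


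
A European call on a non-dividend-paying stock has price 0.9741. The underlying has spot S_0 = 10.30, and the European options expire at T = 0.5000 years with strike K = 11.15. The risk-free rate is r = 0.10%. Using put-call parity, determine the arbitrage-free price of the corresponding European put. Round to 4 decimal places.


Put-call parity: C - P = S_0 * exp(-qT) - K * exp(-rT).
S_0 * exp(-qT) = 10.3000 * 1.00000000 = 10.30000000
K * exp(-rT) = 11.1500 * 0.99950012 = 11.14442639
P = C - S*exp(-qT) + K*exp(-rT)
P = 0.9741 - 10.30000000 + 11.14442639 = 1.8185

Answer: Put price = 1.8185


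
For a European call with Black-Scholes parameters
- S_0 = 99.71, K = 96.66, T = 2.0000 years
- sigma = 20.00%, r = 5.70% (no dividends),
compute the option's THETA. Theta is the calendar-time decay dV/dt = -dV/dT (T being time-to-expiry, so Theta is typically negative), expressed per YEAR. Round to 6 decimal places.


d1 = 0.6543082012; d2 = 0.3714654887
phi(d1) = 0.3220662065; exp(-qT) = 1.0000000000; exp(-rT) = 0.8922579559
Theta = -S*exp(-qT)*phi(d1)*sigma/(2*sqrt(T)) - r*K*exp(-rT)*N(d2) + q*S*exp(-qT)*N(d1)
N(d1) = 0.7435433684; N(d2) = 0.6448545720; sqrt(T) = 1.4142135624
Term 1 = -99.7100 * 1.0000000000 * 0.3220662065 * 0.2000 / (2 * 1.4142135624) = -2.2707476653
Term 2 = -0.0570 * 96.6600 * 0.8922579559 * 0.6448545720 = -3.1701065456
Term 3 = 0 (no dividend yield, q = 0)
Theta = -2.2707476653 + (-3.1701065456) + (0.0000000000) = -5.440854

Answer: Theta = -5.440854
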